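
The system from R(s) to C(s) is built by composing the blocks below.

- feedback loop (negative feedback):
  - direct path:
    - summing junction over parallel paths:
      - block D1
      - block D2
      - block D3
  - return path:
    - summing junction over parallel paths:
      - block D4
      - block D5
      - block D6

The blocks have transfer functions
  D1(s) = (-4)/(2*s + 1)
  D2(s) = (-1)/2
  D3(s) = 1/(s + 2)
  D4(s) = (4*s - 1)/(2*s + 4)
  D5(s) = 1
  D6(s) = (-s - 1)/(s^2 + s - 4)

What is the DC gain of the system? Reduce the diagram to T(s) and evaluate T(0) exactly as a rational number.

(1) sum the parallel branches D1, D2, D3 gives (-2*s^2 - 9*s - 16)/(4*s^2 + 10*s + 4)
(2) reduce the parallel group D4, D5, D6 gives (6*s^3 + 7*s^2 - 27*s - 16)/(2*s^3 + 6*s^2 - 4*s - 16)
(3) close the feedback loop around (D1+D2+D3), (D4+D5+D6) gives (4*s^5 + 30*s^4 + 78*s^3 + 28*s^2 - 208*s - 256)/(4*s^5 + 24*s^4 + 53*s^3 - 83*s^2 - 400*s - 192)
DC gain: substitute s = 0 into T(s) from step 3: T(0) = -256/(-192) = 4/3.

Answer: 4/3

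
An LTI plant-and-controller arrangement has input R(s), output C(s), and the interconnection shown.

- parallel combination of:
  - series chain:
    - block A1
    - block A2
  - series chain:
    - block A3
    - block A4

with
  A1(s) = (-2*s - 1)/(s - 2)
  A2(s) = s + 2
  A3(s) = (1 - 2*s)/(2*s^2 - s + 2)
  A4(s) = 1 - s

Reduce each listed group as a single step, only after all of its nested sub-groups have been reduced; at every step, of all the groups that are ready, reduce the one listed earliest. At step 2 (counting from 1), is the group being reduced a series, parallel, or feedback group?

Step 1: series reduction of A1, A2
Step 2: reduce the series chain A3, A4
Step 3: parallel reduction of (A1*A2), (A3*A4)
Step 2 collapses a series group.

Therefore the answer is series.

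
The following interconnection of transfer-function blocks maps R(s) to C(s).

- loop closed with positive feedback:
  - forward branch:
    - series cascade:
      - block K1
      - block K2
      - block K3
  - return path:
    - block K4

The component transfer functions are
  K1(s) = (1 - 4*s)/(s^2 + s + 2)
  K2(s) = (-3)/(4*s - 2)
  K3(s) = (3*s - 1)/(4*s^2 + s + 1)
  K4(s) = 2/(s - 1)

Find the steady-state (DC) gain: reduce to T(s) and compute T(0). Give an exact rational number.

(1) multiply K1, K2, K3 (series): (36*s^2 - 21*s + 3)/(16*s^5 + 12*s^4 + 30*s^3 - 8*s^2 + 2*s - 4)
(2) collapse the loop ((K1*K2*K3) forward, K4 return): (36*s^3 - 57*s^2 + 24*s - 3)/(16*s^6 - 4*s^5 + 18*s^4 - 38*s^3 - 62*s^2 + 36*s - 2)
Evaluating the step-2 result (the overall T(s)) at s = 0 gives T(0) = -3/(-2) = 3/2.

Hence the answer: 3/2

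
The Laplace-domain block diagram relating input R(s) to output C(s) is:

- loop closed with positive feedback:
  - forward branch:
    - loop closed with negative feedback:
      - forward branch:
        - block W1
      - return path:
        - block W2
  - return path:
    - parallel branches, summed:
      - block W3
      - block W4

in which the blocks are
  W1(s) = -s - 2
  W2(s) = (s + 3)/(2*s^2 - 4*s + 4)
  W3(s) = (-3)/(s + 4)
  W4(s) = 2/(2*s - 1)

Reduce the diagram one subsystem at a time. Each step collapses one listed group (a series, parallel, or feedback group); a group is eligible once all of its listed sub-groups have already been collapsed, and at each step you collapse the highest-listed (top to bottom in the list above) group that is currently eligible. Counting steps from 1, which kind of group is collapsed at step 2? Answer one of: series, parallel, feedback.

(1) collapse the loop (W1 forward, W2 return)
(2) add W3, W4 (parallel)
(3) collapse the loop ([W1/(1+W1*W2)] forward, (W3+W4) return)
Step 2: parallel.

Answer: parallel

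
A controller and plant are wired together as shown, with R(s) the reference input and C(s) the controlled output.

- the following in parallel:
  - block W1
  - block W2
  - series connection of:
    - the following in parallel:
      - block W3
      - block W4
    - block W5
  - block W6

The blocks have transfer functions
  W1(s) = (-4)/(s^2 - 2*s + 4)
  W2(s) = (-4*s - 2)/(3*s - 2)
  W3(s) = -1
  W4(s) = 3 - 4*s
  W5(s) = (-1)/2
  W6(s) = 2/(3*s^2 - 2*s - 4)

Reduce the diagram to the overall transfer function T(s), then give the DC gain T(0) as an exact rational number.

[1] reduce the parallel group W3, W4 = 2 - 4*s
[2] series reduction of (W3+W4), W5 = 2*s - 1
[3] add W1, W2, ((W3+W4)*W5), W6 (parallel) = (18*s^6 - 81*s^5 + 160*s^4 - 162*s^3 - 64*s^2 + 240*s - 48)/(9*s^5 - 30*s^4 + 52*s^3 - 24*s^2 - 48*s + 32)
Step 3 gives the overall T(s). Then T(0) = -48/32 = -3/2.

Answer: -3/2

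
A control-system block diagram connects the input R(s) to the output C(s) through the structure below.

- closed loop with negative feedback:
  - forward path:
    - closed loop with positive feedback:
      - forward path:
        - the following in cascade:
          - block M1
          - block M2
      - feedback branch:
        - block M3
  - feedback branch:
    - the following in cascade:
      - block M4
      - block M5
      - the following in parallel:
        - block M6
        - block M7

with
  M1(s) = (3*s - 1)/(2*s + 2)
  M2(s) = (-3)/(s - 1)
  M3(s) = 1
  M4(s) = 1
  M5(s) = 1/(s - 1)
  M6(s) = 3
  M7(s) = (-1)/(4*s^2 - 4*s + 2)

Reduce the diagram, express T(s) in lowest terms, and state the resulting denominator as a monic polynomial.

1. cascade M1, M2 -> (3 - 9*s)/(2*s^2 - 2)
2. close the feedback loop around (M1*M2), M3 -> (3 - 9*s)/(2*s^2 + 9*s - 5)
3. sum the parallel branches M6, M7 -> (12*s^2 - 12*s + 5)/(4*s^2 - 4*s + 2)
4. multiply M4, M5, (M6+M7) (series) -> (12*s^2 - 12*s + 5)/(4*s^3 - 8*s^2 + 6*s - 2)
5. close the feedback loop around [(M1*M2)/(1-(M1*M2)*M3)], (M4*M5*(M6+M7)) -> (-36*s^4 + 84*s^3 - 78*s^2 + 36*s - 6)/(8*s^5 + 20*s^4 - 188*s^3 + 234*s^2 - 129*s + 25)
T(s) is the step-5 result (common factors already cancelled). Leading coefficient of the denominator: 8. Divide through by 8 for the monic polynomial.

Final answer: s^5 + 5*s^4/2 - 47*s^3/2 + 117*s^2/4 - 129*s/8 + 25/8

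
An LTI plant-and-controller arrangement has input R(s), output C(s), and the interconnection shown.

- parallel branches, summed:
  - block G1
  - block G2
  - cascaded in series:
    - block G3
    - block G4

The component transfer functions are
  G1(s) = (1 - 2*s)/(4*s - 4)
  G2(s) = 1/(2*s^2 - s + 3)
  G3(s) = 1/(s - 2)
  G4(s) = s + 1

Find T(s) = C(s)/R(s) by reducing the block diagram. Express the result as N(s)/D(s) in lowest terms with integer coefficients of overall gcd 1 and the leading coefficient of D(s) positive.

Answer: (4*s^4 + 8*s^3 - 7*s^2 + 9*s - 10)/(8*s^4 - 28*s^3 + 40*s^2 - 44*s + 24)

Working:
Step 1 - reduce the series chain G3, G4 gives (s + 1)/(s - 2)
Step 2 - reduce the parallel group G1, G2, (G3*G4); the result is T(s) itself (integer coefficients, no common factor, positive leading denominator coefficient)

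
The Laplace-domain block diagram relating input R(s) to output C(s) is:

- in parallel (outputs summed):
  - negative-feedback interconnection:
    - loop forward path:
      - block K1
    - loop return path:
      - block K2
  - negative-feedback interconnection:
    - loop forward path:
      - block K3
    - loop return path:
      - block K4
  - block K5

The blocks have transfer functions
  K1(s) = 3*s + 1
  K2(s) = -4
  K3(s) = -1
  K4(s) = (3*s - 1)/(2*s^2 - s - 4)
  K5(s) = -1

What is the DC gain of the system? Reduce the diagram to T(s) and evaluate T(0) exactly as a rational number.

The answer is -8/3.

Reasoning:
1. apply the feedback formula to K1, K2 = (-3*s - 1)/(12*s + 3)
2. collapse the loop (K3 forward, K4 return) = (-2*s^2 + s + 4)/(2*s^2 - 4*s - 3)
3. combine [K1/(1+K1*K2)], [K3/(1+K3*K4)], K5 in parallel = (-54*s^3 + 58*s^2 + 112*s + 24)/(24*s^3 - 42*s^2 - 48*s - 9)
Evaluating the step-3 result (the overall T(s)) at s = 0 gives T(0) = 24/(-9) = -8/3.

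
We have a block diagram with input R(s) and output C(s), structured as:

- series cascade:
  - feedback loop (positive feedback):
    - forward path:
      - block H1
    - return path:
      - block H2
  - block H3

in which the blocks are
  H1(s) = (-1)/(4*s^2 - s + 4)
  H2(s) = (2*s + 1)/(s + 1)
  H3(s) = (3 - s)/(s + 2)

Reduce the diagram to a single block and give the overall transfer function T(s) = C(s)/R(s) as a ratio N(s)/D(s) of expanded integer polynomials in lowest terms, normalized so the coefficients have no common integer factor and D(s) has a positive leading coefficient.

Step 1 - reduce the feedback loop with forward H1 and return H2, giving (-s - 1)/(4*s^3 + 3*s^2 + 5*s + 5)
Step 2 - combine [H1/(1-H1*H2)], H3 in series: this yields T(s), and no further normalization is needed

Hence the answer: (s^2 - 2*s - 3)/(4*s^4 + 11*s^3 + 11*s^2 + 15*s + 10)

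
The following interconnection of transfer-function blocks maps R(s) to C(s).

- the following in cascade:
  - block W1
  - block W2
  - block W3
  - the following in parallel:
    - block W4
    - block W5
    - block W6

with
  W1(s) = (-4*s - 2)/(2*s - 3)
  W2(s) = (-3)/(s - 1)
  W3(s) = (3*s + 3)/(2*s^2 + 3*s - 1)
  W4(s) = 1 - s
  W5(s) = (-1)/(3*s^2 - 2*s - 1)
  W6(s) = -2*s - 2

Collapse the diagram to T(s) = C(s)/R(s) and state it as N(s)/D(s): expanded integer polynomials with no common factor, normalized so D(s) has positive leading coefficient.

(1) add W4, W5, W6 (parallel), giving (-9*s^3 + 3*s^2 + 5*s)/(3*s^2 - 2*s - 1)
(2) reduce the series chain W1, W2, W3, (W4+W5+W6): this yields T(s), and no further normalization is needed

Therefore the answer is (-324*s^5 - 378*s^4 + 180*s^3 + 324*s^2 + 90*s)/(12*s^6 - 20*s^5 - 29*s^4 + 68*s^3 - 26*s^2 - 8*s + 3).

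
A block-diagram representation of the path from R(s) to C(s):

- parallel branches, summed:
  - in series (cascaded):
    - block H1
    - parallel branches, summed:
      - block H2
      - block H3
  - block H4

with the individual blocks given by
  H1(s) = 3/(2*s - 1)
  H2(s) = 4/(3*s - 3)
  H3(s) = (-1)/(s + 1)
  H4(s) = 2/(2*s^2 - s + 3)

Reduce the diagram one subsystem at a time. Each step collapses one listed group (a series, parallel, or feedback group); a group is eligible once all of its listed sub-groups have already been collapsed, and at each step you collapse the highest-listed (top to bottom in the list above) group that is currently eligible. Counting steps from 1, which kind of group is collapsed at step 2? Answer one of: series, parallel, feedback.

(1) reduce the parallel group H2, H3
(2) reduce the series chain H1, (H2+H3)
(3) sum the parallel branches (H1*(H2+H3)), H4
Step 2 collapses a series group.

Hence the answer: series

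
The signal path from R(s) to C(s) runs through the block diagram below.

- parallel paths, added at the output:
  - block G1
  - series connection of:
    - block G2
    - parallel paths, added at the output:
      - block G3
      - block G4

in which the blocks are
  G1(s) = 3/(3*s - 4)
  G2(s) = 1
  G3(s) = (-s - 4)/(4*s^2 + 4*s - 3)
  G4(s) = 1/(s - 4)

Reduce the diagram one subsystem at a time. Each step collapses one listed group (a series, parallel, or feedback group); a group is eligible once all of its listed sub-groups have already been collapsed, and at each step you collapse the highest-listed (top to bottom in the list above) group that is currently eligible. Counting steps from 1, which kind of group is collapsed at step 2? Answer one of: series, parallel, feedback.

Reducing step by step:

Step 1: add G3, G4 (parallel)
Step 2: series reduction of G2, (G3+G4)
Step 3: reduce the parallel group G1, (G2*(G3+G4))
Step 2 collapses a series group.

Answer: series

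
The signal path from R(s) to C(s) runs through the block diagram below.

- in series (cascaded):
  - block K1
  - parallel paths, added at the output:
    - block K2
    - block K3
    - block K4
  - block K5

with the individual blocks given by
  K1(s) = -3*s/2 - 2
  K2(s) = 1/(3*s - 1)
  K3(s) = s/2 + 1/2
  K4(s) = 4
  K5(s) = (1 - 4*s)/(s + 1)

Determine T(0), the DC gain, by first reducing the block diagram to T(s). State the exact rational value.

1. reduce the parallel group K2, K3, K4 gives (3*s^2 + 26*s - 7)/(6*s - 2)
2. reduce the series chain K1, (K2+K3+K4), K5 gives (36*s^4 + 351*s^3 + 242*s^2 - 195*s + 28)/(12*s^2 + 8*s - 4)
Evaluating the step-2 result (the overall T(s)) at s = 0 gives T(0) = 28/(-4) = -7.

Final answer: -7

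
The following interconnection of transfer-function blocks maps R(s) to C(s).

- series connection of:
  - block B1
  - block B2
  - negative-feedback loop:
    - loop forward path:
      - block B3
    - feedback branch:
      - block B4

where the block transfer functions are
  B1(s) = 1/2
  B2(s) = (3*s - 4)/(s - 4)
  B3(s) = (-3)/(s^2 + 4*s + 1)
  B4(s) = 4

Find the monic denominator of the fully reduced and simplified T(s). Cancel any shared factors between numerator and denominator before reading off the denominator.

Reducing step by step:

Step 1: reduce the feedback loop with forward B3 and return B4 = (-3)/(s^2 + 4*s - 11)
Step 2: combine B1, B2, [B3/(1+B3*B4)] in series = (12 - 9*s)/(2*s^3 - 54*s + 88)
No further cancellation is possible in the step-2 result, so that is T(s). Its denominator becomes monic after dividing by the leading coefficient 2.

Answer: s^3 - 27*s + 44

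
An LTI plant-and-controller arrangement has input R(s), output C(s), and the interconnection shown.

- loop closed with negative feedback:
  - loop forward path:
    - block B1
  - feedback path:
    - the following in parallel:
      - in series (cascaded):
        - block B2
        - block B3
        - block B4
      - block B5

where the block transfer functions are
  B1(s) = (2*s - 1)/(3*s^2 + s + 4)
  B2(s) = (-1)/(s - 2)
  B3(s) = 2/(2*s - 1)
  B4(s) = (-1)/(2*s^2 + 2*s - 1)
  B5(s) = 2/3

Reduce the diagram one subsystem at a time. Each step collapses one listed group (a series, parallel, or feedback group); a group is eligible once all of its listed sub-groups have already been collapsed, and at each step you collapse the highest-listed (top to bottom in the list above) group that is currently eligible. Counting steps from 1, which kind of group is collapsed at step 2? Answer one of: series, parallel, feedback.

Answer: parallel

Working:
[1] combine B2, B3, B4 in series
[2] reduce the parallel group (B2*B3*B4), B5
[3] reduce the feedback loop with forward B1 and return ((B2*B3*B4)+B5)
Step 2: parallel.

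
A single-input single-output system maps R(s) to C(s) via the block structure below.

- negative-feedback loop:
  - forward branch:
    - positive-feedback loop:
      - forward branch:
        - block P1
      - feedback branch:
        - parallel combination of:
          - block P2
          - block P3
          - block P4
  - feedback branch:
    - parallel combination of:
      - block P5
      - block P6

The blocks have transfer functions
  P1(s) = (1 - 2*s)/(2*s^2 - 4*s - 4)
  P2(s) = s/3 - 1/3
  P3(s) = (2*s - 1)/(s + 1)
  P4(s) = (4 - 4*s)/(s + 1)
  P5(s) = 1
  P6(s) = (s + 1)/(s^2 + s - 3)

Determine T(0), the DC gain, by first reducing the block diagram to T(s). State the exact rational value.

Step 1. add P2, P3, P4 (parallel) = (s^2 - 6*s + 8)/(3*s + 3)
Step 2. collapse the loop (P1 forward, (P2+P3+P4) return) = (-6*s^2 - 3*s + 3)/(8*s^3 - 19*s^2 - 2*s - 20)
Step 3. combine P5, P6 in parallel = (s^2 + 2*s - 2)/(s^2 + s - 3)
Step 4. feedback reduction of [P1/(1-P1*(P2+P3+P4))], (P5+P6) = (-6*s^4 - 9*s^3 + 18*s^2 + 12*s - 9)/(8*s^5 - 17*s^4 - 60*s^3 + 44*s^2 - 2*s + 54)
DC gain: substitute s = 0 into T(s) from step 4: T(0) = -9/54 = -1/6.

Final answer: -1/6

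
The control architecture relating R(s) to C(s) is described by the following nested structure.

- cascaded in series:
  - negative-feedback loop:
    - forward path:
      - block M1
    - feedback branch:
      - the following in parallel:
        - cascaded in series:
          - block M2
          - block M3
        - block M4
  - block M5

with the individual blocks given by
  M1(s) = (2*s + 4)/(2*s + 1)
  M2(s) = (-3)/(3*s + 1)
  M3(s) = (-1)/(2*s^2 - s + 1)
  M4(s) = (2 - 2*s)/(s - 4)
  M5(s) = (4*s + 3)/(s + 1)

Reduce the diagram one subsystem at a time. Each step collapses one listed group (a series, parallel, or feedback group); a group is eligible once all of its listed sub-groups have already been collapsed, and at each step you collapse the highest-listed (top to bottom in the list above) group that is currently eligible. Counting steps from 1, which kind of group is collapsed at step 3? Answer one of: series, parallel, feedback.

The answer is feedback.

Reasoning:
(1) cascade M2, M3
(2) reduce the parallel group (M2*M3), M4
(3) collapse the loop (M1 forward, ((M2*M3)+M4) return)
(4) multiply [M1/(1+M1*((M2*M3)+M4))], M5 (series)
So the answer for step 3 is feedback.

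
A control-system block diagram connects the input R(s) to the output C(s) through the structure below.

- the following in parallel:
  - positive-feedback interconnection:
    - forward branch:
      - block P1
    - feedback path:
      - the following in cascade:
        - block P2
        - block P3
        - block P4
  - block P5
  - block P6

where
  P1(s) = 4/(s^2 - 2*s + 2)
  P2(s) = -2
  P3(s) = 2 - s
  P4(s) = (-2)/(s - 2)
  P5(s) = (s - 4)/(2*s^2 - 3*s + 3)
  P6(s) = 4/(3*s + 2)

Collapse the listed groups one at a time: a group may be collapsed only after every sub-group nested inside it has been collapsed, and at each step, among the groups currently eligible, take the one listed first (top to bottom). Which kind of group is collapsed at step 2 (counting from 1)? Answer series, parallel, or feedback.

Step 1. combine P2, P3, P4 in series
Step 2. reduce the feedback loop with forward P1 and return (P2*P3*P4)
Step 3. add [P1/(1-P1*(P2*P3*P4))], P5, P6 (parallel)
The group at step 2 is a feedback group.

Therefore the answer is feedback.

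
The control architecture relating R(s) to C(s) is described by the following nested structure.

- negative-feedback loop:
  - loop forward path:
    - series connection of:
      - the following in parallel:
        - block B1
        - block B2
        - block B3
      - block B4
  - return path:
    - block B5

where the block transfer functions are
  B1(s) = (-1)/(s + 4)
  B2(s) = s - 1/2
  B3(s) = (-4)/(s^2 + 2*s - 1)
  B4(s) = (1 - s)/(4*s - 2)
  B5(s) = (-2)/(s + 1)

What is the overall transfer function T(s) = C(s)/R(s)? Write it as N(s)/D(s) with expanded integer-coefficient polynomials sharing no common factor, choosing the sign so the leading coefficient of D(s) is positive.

Answer: (-2*s^6 - 11*s^5 - 4*s^4 + 38*s^3 + 32*s^2 - 27*s - 26)/(12*s^5 + 70*s^4 + 66*s^3 - 94*s^2 - 42*s + 68)

Working:
Step 1. reduce the parallel group B1, B2, B3: (2*s^4 + 11*s^3 + 6*s^2 - 27*s - 26)/(2*s^3 + 12*s^2 + 14*s - 8)
Step 2. multiply (B1+B2+B3), B4 (series): (-2*s^5 - 9*s^4 + 5*s^3 + 33*s^2 - s - 26)/(8*s^4 + 44*s^3 + 32*s^2 - 60*s + 16)
Step 3. reduce the feedback loop with forward ((B1+B2+B3)*B4) and return B5, which is the overall transfer function T(s) = C(s)/R(s) in lowest terms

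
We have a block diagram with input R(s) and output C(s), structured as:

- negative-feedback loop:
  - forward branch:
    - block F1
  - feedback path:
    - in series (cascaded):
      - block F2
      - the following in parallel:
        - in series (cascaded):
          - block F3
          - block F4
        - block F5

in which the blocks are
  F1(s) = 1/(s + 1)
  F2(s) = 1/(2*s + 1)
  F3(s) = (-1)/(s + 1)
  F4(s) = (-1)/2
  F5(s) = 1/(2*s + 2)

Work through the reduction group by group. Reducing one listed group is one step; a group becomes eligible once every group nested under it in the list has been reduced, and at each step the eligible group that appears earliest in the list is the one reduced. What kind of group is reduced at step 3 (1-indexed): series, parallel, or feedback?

The answer is series.

Reasoning:
Step 1: cascade F3, F4
Step 2: parallel reduction of (F3*F4), F5
Step 3: reduce the series chain F2, ((F3*F4)+F5)
Step 4: reduce the feedback loop with forward F1 and return (F2*((F3*F4)+F5))
The group at step 3 is a series group.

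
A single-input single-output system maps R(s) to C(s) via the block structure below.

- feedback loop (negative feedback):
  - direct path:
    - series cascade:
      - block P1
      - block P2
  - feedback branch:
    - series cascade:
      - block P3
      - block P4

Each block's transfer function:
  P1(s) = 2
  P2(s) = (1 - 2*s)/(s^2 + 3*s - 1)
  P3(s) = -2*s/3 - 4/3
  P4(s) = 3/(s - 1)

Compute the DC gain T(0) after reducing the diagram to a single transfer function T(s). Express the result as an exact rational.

Reducing step by step:

1. multiply P1, P2 (series) gives (2 - 4*s)/(s^2 + 3*s - 1)
2. reduce the series chain P3, P4 gives (-2*s - 4)/(s - 1)
3. feedback reduction of (P1*P2), (P3*P4) gives (-4*s^2 + 6*s - 2)/(s^3 + 10*s^2 + 8*s - 7)
That last expression is T(s); at s = 0 only the constant terms survive, so T(0) = -2/(-7) = 2/7.

Answer: 2/7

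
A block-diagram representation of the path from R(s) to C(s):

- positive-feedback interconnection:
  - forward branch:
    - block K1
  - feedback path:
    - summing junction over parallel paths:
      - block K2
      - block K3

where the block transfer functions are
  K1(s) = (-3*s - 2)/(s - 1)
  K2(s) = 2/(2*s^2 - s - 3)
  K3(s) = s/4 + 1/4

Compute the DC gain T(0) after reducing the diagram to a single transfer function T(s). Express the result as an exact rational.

[1] add K2, K3 (parallel) gives (2*s^3 + s^2 - 4*s + 5)/(8*s^2 - 4*s - 12)
[2] apply the feedback formula to K1, (K2+K3) gives (-24*s^3 - 4*s^2 + 44*s + 24)/(6*s^4 + 15*s^3 - 22*s^2 - s + 22)
The step-2 result is T(s). Setting s = 0: T(0) = 24/22 = 12/11.

Answer: 12/11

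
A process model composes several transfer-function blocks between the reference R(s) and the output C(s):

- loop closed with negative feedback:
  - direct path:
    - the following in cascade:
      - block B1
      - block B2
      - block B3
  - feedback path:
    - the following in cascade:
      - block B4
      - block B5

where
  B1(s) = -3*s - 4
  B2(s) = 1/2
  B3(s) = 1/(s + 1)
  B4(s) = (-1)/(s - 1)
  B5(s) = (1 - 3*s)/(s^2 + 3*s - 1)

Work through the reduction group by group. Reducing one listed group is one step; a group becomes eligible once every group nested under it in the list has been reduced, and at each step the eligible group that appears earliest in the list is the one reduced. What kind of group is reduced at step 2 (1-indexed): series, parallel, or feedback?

Reducing step by step:

[1] multiply B1, B2, B3 (series)
[2] multiply B4, B5 (series)
[3] reduce the feedback loop with forward (B1*B2*B3) and return (B4*B5)
So the answer for step 2 is series.

Answer: series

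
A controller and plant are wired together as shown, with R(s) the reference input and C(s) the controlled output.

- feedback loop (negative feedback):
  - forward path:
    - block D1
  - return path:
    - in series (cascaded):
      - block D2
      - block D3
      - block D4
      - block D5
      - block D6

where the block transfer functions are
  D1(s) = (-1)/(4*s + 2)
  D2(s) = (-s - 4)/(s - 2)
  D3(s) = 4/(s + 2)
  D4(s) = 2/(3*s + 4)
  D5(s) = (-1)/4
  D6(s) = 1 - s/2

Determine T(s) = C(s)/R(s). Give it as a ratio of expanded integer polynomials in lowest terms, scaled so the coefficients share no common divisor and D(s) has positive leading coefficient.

Reducing step by step:

Step 1. series reduction of D2, D3, D4, D5, D6; result (-s - 4)/(3*s^2 + 10*s + 8)
Step 2. close the feedback loop around D1, (D2*D3*D4*D5*D6); the result is T(s) itself (integer coefficients, no common factor, positive leading denominator coefficient)

Answer: (-3*s^2 - 10*s - 8)/(12*s^3 + 46*s^2 + 53*s + 20)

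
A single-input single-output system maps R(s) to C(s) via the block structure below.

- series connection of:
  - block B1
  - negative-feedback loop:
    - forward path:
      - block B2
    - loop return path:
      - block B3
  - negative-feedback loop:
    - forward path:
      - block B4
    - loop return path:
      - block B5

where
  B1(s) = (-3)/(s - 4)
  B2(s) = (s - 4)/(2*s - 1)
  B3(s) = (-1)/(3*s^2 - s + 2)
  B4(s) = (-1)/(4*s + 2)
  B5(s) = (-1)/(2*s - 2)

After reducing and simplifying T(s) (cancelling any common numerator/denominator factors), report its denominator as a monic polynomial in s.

Answer: s^5 - 4*s^4/3 + 17*s^3/24 + 5*s^2/16 - 5*s/12 - 1/8

Working:
Step 1: close the feedback loop around B2, B3; result (3*s^3 - 13*s^2 + 6*s - 8)/(6*s^3 - 5*s^2 + 4*s + 2)
Step 2: collapse the loop (B4 forward, B5 return); result (2 - 2*s)/(8*s^2 - 4*s - 3)
Step 3: series reduction of B1, [B2/(1+B2*B3)], [B4/(1+B4*B5)]; result (18*s^3 - 24*s^2 + 18*s - 12)/(48*s^5 - 64*s^4 + 34*s^3 + 15*s^2 - 20*s - 6)
No further cancellation is possible in the step-3 result, so that is T(s). Its denominator becomes monic after dividing by the leading coefficient 48.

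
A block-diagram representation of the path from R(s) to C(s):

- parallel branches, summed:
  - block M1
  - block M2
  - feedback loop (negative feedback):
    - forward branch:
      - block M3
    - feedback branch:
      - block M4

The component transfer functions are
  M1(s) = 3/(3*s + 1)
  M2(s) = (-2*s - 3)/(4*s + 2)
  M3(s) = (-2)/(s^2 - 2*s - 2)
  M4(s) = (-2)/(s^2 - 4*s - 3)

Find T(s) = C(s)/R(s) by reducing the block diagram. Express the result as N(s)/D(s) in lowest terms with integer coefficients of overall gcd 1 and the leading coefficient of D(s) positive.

First reduce the diagram to T(s).

Step 1. close the feedback loop around M3, M4; result (-2*s^2 + 8*s + 6)/(s^4 - 6*s^3 + 3*s^2 + 14*s + 10)
Step 2. parallel reduction of M1, M2, [M3/(1+M3*M4)], which is the overall transfer function T(s) = C(s)/R(s) in lowest terms

Answer: (-6*s^6 + 37*s^5 - 45*s^4 - 23*s^3 + 111*s^2 + 128*s + 42)/(12*s^6 - 62*s^5 - 22*s^4 + 186*s^3 + 266*s^2 + 128*s + 20)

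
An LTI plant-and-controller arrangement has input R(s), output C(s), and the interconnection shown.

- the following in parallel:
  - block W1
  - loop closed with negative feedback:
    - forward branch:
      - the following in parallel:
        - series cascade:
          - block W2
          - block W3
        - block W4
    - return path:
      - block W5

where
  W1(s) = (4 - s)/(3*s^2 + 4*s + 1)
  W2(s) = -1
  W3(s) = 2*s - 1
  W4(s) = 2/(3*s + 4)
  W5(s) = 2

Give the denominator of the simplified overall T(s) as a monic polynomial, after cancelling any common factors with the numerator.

Step 1. multiply W2, W3 (series), giving 1 - 2*s
Step 2. add (W2*W3), W4 (parallel), giving (-6*s^2 - 5*s + 6)/(3*s + 4)
Step 3. collapse the loop (((W2*W3)+W4) forward, W5 return), giving (6*s^2 + 5*s - 6)/(12*s^2 + 7*s - 16)
Step 4. reduce the parallel group W1, [((W2*W3)+W4)/(1+((W2*W3)+W4)*W5)], giving (18*s^4 + 27*s^3 + 49*s^2 + 25*s - 70)/(36*s^4 + 69*s^3 - 8*s^2 - 57*s - 16)
That last expression is T(s), already simplified. Scaling its denominator by 1/36 (the reciprocal of the leading coefficient) yields the monic denominator.

Hence the answer: s^4 + 23*s^3/12 - 2*s^2/9 - 19*s/12 - 4/9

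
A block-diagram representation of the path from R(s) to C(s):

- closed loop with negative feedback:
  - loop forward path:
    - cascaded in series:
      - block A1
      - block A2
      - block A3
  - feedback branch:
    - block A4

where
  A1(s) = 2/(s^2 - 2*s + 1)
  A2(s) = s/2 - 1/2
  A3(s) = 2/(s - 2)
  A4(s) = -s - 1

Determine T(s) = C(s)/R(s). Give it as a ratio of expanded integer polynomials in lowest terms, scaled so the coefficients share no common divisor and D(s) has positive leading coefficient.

Reducing step by step:

Step 1. cascade A1, A2, A3: 2/(s^2 - 3*s + 2)
Step 2. reduce the feedback loop with forward (A1*A2*A3) and return A4: this yields T(s), and no further normalization is needed

Answer: 2/(s^2 - 5*s)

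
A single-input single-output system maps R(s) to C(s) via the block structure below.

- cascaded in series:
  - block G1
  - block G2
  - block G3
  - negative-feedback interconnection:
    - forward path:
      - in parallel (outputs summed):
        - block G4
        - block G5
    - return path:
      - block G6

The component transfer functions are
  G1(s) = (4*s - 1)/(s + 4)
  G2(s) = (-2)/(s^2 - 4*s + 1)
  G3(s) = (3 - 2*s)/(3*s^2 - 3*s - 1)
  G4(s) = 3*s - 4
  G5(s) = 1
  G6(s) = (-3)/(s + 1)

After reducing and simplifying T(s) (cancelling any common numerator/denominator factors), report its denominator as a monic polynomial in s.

Step 1. reduce the parallel group G4, G5 gives 3*s - 3
Step 2. collapse the loop ((G4+G5) forward, G6 return) gives (3 - 3*s^2)/(8*s - 10)
Step 3. reduce the series chain G1, G2, G3, [(G4+G5)/(1+(G4+G5)*G6)] gives (-24*s^4 + 42*s^3 + 15*s^2 - 42*s + 9)/(12*s^6 - 27*s^5 - 169*s^4 + 458*s^3 - 273*s^2 - 31*s + 20)
No further cancellation is possible in the step-3 result, so that is T(s). Its denominator becomes monic after dividing by the leading coefficient 12.

Final answer: s^6 - 9*s^5/4 - 169*s^4/12 + 229*s^3/6 - 91*s^2/4 - 31*s/12 + 5/3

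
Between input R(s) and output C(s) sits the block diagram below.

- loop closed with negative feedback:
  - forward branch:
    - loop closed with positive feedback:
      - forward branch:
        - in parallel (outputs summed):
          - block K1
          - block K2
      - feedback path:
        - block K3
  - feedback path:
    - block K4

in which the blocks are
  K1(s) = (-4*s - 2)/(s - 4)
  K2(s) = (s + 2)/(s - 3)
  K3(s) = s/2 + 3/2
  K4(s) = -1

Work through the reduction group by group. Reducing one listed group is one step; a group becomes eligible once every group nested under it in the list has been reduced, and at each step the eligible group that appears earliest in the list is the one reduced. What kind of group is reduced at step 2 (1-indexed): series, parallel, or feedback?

The answer is feedback.

Reasoning:
1. add K1, K2 (parallel)
2. collapse the loop ((K1+K2) forward, K3 return)
3. collapse the loop ([(K1+K2)/(1-(K1+K2)*K3)] forward, K4 return)
At step 2 the group reduced is feedback.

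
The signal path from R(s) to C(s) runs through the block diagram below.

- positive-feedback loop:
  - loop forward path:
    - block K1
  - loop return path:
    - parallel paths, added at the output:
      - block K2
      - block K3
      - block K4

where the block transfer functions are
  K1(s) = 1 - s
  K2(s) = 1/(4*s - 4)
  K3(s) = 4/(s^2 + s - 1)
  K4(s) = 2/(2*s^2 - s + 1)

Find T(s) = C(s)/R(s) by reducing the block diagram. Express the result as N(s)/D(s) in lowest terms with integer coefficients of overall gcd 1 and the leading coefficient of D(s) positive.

(1) sum the parallel branches K2, K3, K4; result (2*s^4 + 41*s^3 - 50*s^2 + 18*s - 9)/(8*s^5 - 4*s^4 - 12*s^3 + 16*s^2 - 12*s + 4)
(2) collapse the loop (K1 forward, (K2+K3+K4) return), which is the overall transfer function T(s) = C(s)/R(s) in lowest terms

Hence the answer: (-8*s^5 + 4*s^4 + 12*s^3 - 16*s^2 + 12*s - 4)/(10*s^4 + 45*s^3 - 58*s^2 + 26*s - 13)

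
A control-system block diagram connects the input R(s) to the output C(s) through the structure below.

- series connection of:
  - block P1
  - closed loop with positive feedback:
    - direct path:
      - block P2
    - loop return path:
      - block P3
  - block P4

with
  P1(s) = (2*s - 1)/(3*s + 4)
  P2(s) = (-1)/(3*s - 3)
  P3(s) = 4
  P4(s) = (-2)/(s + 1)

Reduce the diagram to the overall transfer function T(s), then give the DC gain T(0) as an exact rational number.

1. collapse the loop (P2 forward, P3 return) gives (-1)/(3*s + 1)
2. reduce the series chain P1, [P2/(1-P2*P3)], P4 gives (4*s - 2)/(9*s^3 + 24*s^2 + 19*s + 4)
That last expression is T(s); at s = 0 only the constant terms survive, so T(0) = -2/4 = -1/2.

Therefore the answer is -1/2.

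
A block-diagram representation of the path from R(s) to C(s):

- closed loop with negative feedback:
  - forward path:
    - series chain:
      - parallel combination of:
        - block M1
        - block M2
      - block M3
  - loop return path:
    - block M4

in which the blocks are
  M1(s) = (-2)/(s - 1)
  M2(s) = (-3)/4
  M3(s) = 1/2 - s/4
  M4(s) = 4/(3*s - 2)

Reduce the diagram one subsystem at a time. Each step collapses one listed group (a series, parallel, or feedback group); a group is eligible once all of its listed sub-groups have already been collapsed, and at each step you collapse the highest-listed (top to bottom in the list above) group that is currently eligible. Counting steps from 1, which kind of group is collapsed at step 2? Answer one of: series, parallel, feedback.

Answer: series

Working:
Step 1 - add M1, M2 (parallel)
Step 2 - reduce the series chain (M1+M2), M3
Step 3 - feedback reduction of ((M1+M2)*M3), M4
The group at step 2 is a series group.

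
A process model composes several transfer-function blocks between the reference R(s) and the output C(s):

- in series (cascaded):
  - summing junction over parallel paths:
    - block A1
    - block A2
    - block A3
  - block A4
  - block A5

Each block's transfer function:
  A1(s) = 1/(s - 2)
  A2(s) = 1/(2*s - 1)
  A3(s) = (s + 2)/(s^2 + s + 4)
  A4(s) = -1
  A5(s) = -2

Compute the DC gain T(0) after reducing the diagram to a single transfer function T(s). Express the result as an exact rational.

Reducing step by step:

(1) add A1, A2, A3 (parallel); result (5*s^3 - s^2 + s - 8)/(2*s^4 - 3*s^3 + 5*s^2 - 18*s + 8)
(2) combine (A1+A2+A3), A4, A5 in series; result (10*s^3 - 2*s^2 + 2*s - 16)/(2*s^4 - 3*s^3 + 5*s^2 - 18*s + 8)
Evaluating the step-2 result (the overall T(s)) at s = 0 gives T(0) = -16/8 = -2.

Answer: -2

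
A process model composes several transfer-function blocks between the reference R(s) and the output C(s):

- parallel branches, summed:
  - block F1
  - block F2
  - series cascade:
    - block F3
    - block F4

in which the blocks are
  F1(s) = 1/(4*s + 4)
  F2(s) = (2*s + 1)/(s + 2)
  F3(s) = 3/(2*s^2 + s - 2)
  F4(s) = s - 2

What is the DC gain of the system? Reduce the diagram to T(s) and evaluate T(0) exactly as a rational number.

Step 1. reduce the series chain F3, F4 = (3*s - 6)/(2*s^2 + s - 2)
Step 2. combine F1, F2, (F3*F4) in parallel = (16*s^4 + 46*s^3 + 21*s^2 - 68*s - 60)/(8*s^4 + 28*s^3 + 20*s^2 - 16*s - 16)
The step-2 result is T(s). Setting s = 0: T(0) = -60/(-16) = 15/4.

Final answer: 15/4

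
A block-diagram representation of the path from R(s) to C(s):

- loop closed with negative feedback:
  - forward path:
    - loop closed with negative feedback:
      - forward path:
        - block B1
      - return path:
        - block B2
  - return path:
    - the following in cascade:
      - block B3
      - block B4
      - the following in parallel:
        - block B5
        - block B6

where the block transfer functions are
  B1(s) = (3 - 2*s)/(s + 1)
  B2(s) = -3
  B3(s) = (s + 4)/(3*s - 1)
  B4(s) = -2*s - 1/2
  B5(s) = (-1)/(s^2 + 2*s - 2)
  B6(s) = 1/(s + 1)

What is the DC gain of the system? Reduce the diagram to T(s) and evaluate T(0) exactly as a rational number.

The answer is 3.

Reasoning:
Step 1: reduce the feedback loop with forward B1 and return B2 gives (3 - 2*s)/(7*s - 8)
Step 2: add B5, B6 (parallel) gives (s^2 + s - 3)/(s^3 + 3*s^2 - 2)
Step 3: reduce the series chain B3, B4, (B5+B6) gives (-4*s^4 - 21*s^3 - 9*s^2 + 47*s + 12)/(6*s^4 + 16*s^3 - 6*s^2 - 12*s + 4)
Step 4: apply the feedback formula to [B1/(1+B1*B2)], (B3*B4*(B5+B6)) gives (-12*s^5 - 14*s^4 + 60*s^3 + 6*s^2 - 44*s + 12)/(50*s^5 + 94*s^4 - 215*s^3 - 157*s^2 + 241*s + 4)
DC gain: substitute s = 0 into T(s) from step 4: T(0) = 12/4 = 3.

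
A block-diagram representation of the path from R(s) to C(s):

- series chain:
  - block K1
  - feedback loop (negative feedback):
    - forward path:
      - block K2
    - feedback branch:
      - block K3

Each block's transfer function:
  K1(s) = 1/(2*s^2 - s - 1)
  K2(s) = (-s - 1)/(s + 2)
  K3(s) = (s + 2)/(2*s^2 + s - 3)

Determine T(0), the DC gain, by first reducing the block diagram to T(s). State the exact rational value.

Step 1. feedback reduction of K2, K3 -> (-2*s^3 - 3*s^2 + 2*s + 3)/(2*s^3 + 4*s^2 - 4*s - 8)
Step 2. reduce the series chain K1, [K2/(1+K2*K3)] -> (-2*s^2 - 5*s - 3)/(4*s^4 + 10*s^3 - 4*s^2 - 20*s - 8)
DC gain: substitute s = 0 into T(s) from step 2: T(0) = -3/(-8) = 3/8.

Hence the answer: 3/8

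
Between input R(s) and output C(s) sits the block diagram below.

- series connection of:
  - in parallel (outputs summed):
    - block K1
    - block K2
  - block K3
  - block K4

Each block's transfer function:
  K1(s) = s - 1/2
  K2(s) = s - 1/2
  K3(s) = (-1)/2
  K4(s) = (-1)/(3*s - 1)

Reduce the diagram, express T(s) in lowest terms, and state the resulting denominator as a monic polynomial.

Reducing step by step:

Step 1. sum the parallel branches K1, K2; result 2*s - 1
Step 2. combine (K1+K2), K3, K4 in series; result (2*s - 1)/(6*s - 2)
T(s) is the step-2 result (common factors already cancelled). Leading coefficient of the denominator: 6. Divide through by 6 for the monic polynomial.

Answer: s - 1/3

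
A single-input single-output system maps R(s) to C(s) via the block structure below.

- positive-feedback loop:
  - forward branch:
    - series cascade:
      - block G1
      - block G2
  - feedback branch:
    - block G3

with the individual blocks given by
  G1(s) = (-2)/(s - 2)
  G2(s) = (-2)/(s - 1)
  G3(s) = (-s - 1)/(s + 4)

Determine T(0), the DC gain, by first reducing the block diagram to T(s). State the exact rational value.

1. reduce the series chain G1, G2 = 4/(s^2 - 3*s + 2)
2. feedback reduction of (G1*G2), G3 = (4*s + 16)/(s^3 + s^2 - 6*s + 12)
The step-2 result is T(s). Setting s = 0: T(0) = 16/12 = 4/3.

Answer: 4/3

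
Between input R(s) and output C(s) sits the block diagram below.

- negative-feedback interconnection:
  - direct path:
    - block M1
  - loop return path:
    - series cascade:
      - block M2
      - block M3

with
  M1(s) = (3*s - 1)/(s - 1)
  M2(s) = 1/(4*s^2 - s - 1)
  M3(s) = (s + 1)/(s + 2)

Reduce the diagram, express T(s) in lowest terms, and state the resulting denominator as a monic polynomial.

First reduce the diagram to T(s).

Step 1: reduce the series chain M2, M3 -> (s + 1)/(4*s^3 + 7*s^2 - 3*s - 2)
Step 2: collapse the loop (M1 forward, (M2*M3) return) -> (12*s^4 + 17*s^3 - 16*s^2 - 3*s + 2)/(4*s^4 + 3*s^3 - 7*s^2 + 3*s + 1)
T(s) is the step-2 result (common factors already cancelled). Leading coefficient of the denominator: 4. Divide through by 4 for the monic polynomial.

Answer: s^4 + 3*s^3/4 - 7*s^2/4 + 3*s/4 + 1/4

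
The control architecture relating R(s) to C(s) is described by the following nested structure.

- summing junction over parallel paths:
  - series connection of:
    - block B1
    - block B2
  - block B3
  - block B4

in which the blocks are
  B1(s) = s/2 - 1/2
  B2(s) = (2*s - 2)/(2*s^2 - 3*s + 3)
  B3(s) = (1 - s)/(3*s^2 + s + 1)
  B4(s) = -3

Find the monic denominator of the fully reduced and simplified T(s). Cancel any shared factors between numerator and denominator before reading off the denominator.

First reduce the diagram to T(s).

Step 1: series reduction of B1, B2 -> (s^2 - 2*s + 1)/(2*s^2 - 3*s + 3)
Step 2: parallel reduction of (B1*B2), B3, B4 -> (-15*s^4 + 14*s^3 - 17*s^2 - 7*s - 5)/(6*s^4 - 7*s^3 + 8*s^2 + 3)
The result of step 2 is T(s) in lowest terms. Its denominator has leading coefficient 6; dividing the denominator through by 6 makes it monic.

Answer: s^4 - 7*s^3/6 + 4*s^2/3 + 1/2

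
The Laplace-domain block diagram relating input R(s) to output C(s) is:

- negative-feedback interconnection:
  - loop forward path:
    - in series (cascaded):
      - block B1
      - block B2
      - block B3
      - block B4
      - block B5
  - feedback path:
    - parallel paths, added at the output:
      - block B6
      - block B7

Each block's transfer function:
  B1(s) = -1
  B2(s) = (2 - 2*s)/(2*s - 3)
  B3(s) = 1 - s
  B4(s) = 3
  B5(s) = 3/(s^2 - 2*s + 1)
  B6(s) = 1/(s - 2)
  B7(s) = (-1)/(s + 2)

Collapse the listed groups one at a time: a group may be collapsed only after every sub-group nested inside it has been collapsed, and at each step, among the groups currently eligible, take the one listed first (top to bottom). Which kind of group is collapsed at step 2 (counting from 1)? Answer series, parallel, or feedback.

Step 1: combine B1, B2, B3, B4, B5 in series
Step 2: sum the parallel branches B6, B7
Step 3: reduce the feedback loop with forward (B1*B2*B3*B4*B5) and return (B6+B7)
Step 2: parallel.

Answer: parallel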